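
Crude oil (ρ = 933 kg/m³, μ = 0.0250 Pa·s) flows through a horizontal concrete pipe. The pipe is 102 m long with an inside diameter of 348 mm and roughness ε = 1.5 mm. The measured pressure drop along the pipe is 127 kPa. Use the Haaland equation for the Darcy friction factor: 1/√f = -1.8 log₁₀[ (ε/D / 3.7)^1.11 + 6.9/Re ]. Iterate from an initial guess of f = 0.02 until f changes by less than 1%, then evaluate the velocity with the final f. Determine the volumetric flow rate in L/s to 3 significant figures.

Rearranging Darcy-Weisbach: V = √(2·ΔP·D/(f·L·ρ)). With ε/D = 0.0015/0.348 = 0.00431, iterate starting from f = 0.02:
  f = 0.02 → V = √(2·1.27e+05·0.348/(0.02·102·933)) = 6.815 m/s; Re = ρVD/μ = 8.851e+04; f → 0.03016
  f = 0.03016 → V = 5.55 m/s; Re = 7.208e+04; f → 0.03038
Converged (Δf/f < 1%). With the final f = 0.03038: V = √(2·1.27e+05·0.348/(0.03038·102·933)) = 5.529 m/s.
Q = V·A = 5.529·(π/4·0.348²) = 0.5259 m³/s = 526 L/s.

Q ≈ 526 L/s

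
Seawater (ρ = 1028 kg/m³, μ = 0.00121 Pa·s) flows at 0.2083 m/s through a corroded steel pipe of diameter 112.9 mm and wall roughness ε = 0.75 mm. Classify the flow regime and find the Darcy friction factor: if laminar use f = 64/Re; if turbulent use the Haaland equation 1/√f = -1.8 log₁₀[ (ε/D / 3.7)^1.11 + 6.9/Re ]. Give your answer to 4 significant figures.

Re = ρVD/μ = 1028·0.2083·0.1129/0.00121 = 1.998e+04.
Re > 4000 → turbulent. ε/D = 0.00075/0.1129 = 0.00664; Haaland: 1/√f = -1.8 log₁₀[0.000896 + 0.000345] = 5.231, so f = 0.03654.

f ≈ 0.03654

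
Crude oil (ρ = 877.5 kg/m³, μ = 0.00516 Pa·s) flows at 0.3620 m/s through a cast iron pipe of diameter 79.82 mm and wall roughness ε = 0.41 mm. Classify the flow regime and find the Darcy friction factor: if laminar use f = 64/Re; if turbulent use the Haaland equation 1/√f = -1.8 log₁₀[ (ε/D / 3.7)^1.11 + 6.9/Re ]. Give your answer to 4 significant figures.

f ≈ 0.04289

Re = ρVD/μ = 877.5·0.362·0.07982/0.00516 = 4914.
Re > 4000 → turbulent. ε/D = 0.00041/0.07982 = 0.00514; Haaland: 1/√f = -1.8 log₁₀[0.000673 + 0.0014] = 4.828, so f = 0.04289.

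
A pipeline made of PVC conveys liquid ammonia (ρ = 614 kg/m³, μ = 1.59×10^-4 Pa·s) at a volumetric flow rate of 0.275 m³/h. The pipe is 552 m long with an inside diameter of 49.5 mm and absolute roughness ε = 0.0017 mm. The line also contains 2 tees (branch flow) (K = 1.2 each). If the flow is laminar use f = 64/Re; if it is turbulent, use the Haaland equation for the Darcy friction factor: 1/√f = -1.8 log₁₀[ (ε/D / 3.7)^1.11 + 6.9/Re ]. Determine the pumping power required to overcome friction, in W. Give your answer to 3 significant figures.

P ≈ 0.0139 W

Q = 0.275 m³/h = 0.275/3600 = 7.639e-05 m³/s.
Cross-sectional area A = πD²/4 = π(0.0495)²/4 = 0.001924 m²; mean velocity V = Q/A = 7.639e-05/0.001924 = 0.03969 m/s.
Reynolds number Re = ρVD/μ = 614 · 0.03969 · 0.0495 / 0.000159 = 7588.
Re > 4000 → turbulent. Relative roughness ε/D = 1.7e-06/0.0495 = 3.43e-05. Haaland: 1/√f = -1.8 log₁₀[(3.43e-05/3.7)^1.11 + 6.9/7588] = -1.8 log₁₀[2.59e-06 + 0.000909] = 5.472, so f = 0.0334.
Total minor-loss coefficient ΣK = 2·1.2 = 2.4.
ΔP = [f·L/D + ΣK]·(ρV²/2) = [0.0334·552/0.0495 + 2.4]·(614·0.03969²/2) = [372.4 + 2.4]·0.4837 = 181.3 Pa.
Pumping power P = QΔP = 7.639e-05·181.3 = 0.01385 W = 0.0139 W.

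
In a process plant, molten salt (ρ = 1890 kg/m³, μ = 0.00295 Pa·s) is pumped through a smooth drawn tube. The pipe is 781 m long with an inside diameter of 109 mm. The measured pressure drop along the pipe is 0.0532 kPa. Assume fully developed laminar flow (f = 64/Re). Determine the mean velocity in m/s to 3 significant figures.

V ≈ 0.00857 m/s

For laminar flow, f = 64/Re with Re = ρVD/μ, so Darcy-Weisbach reduces to ΔP = 32μLV/D². Solving for V: V = ΔP·D²/(32μL) = 53.2·(0.109)²/(32·0.00295·781) = 0.008573 m/s.
Check: Re = ρVD/μ = 1890·0.008573·0.109/0.00295 = 598.7 < 2300, so the laminar assumption holds.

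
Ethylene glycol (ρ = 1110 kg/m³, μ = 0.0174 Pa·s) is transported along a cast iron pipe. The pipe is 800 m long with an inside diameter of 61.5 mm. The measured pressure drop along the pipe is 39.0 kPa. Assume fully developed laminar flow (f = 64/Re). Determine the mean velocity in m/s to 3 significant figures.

For laminar flow, f = 64/Re with Re = ρVD/μ, so Darcy-Weisbach reduces to ΔP = 32μLV/D². Solving for V: V = ΔP·D²/(32μL) = 3.9e+04·(0.0615)²/(32·0.0174·800) = 0.3312 m/s.
Check: Re = ρVD/μ = 1110·0.3312·0.0615/0.0174 = 1299 < 2300, so the laminar assumption holds.

V ≈ 0.331 m/s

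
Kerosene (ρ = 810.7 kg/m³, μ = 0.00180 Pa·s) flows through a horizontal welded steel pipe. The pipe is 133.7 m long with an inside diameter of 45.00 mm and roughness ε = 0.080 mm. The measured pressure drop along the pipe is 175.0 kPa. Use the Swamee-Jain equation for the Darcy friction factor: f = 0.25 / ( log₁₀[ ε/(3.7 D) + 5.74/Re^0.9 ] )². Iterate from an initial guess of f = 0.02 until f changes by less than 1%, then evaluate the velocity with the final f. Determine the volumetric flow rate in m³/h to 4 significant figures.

Q ≈ 13.44 m³/h

Rearranging Darcy-Weisbach: V = √(2·ΔP·D/(f·L·ρ)). With ε/D = 8e-05/0.045 = 0.00178, iterate starting from f = 0.02:
  f = 0.02 → V = √(2·1.75e+05·0.045/(0.02·133.7·810.7)) = 2.695 m/s; Re = ρVD/μ = 5.463e+04; f → 0.026
  f = 0.026 → V = 2.364 m/s; Re = 4.791e+04; f → 0.02636
  f = 0.02636 → V = 2.348 m/s; Re = 4.759e+04; f → 0.02638
Converged (Δf/f < 1%). With the final f = 0.02638: V = √(2·1.75e+05·0.045/(0.02638·133.7·810.7)) = 2.347 m/s.
Q = V·A = 2.347·(π/4·0.045²) = 0.003733 m³/s = 13.44 m³/h.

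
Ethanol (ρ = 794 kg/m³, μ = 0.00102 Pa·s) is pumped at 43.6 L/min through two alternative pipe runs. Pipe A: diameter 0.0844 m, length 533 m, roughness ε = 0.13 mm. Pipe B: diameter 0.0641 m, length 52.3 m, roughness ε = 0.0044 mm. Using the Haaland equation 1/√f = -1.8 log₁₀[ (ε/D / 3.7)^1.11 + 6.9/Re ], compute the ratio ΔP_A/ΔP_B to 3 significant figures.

ΔP_A/ΔP_B ≈ 2.93

Pipe A: V = Q/A = 0.0007267/0.005595 = 0.1299 m/s; Re = 8533; ε/D = 0.00154; Haaland → f = 0.03415; ΔP_A = f(L/D)(ρV²/2) = 1444 Pa.
Pipe B: V = Q/A = 0.0007267/0.003227 = 0.2252 m/s; Re = 1.124e+04; ε/D = 6.86e-05; Haaland → f = 0.02999; ΔP_B = f(L/D)(ρV²/2) = 492.6 Pa.
ΔP_A/ΔP_B = 1444/492.6 = 2.93.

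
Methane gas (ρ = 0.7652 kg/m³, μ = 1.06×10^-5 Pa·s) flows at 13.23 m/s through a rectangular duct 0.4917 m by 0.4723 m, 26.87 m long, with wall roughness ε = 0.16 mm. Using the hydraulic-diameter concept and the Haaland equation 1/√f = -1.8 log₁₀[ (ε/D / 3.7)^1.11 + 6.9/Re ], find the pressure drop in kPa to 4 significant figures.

Hydraulic diameter D_h = 4A/P = 4·(0.4917·0.4723)/(2·(0.4917+0.4723)) = 0.9289/1.928 = 0.4818 m.
Re = ρVD_h/μ = 0.7652·13.23·0.4818/1.06e-05 = 4.602e+05.
ε/D_h = 0.00016/0.4818 = 0.000332; Haaland gives 1/√f = -1.8 log₁₀[3.22e-05+1.5e-05] = 7.787, so f = 0.01649.
ΔP = f(L/D_h)(ρV²/2) = 0.01649·26.87/0.4818·66.97 = 61.59 Pa.
ΔP = 0.06159 kPa.

ΔP ≈ 0.06159 kPa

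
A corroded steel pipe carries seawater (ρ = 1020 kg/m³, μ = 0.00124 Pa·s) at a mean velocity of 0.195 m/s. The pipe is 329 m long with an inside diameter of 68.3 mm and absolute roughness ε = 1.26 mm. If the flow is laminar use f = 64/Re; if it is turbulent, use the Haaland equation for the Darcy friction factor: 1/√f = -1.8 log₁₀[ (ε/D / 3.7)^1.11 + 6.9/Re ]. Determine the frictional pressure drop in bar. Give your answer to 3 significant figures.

Reynolds number Re = ρVD/μ = 1020 · 0.195 · 0.0683 / 0.00124 = 1.096e+04.
Re > 4000 → turbulent. Relative roughness ε/D = 0.00126/0.0683 = 0.0184. Haaland: 1/√f = -1.8 log₁₀[(0.0184/3.7)^1.11 + 6.9/1.096e+04] = -1.8 log₁₀[0.00278 + 0.00063] = 4.44, so f = 0.05072.
Darcy-Weisbach: ΔP = f(L/D)(ρV²/2) = 0.05072·(329/0.0683)·(1020·0.195²/2) = 0.05072·4817·19.39 = 4738 Pa.
ΔP = 4738 Pa = 0.0474 bar.

ΔP ≈ 0.0474 bar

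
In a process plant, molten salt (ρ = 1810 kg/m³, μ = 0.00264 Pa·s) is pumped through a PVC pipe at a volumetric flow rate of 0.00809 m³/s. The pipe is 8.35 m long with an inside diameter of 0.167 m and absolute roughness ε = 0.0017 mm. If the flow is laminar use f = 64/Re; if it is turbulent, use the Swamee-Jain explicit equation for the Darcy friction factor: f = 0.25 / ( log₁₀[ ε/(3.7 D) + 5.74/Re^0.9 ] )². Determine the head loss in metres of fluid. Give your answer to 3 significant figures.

h_f ≈ 0.00751 m

Cross-sectional area A = πD²/4 = π(0.167)²/4 = 0.0219 m²; mean velocity V = Q/A = 0.00809/0.0219 = 0.3693 m/s.
Reynolds number Re = ρVD/μ = 1810 · 0.3693 · 0.167 / 0.00264 = 4.229e+04.
Re > 4000 → turbulent. Relative roughness ε/D = 1.7e-06/0.167 = 1.02e-05. Swamee-Jain: f = 0.25/(log₁₀[1.02e-05/3.7 + 5.74/4.229e+04^0.9])² = 0.25/(log₁₀[2.75e-06 + 0.000394])² = 0.25/(-3.402)² = 0.02161.
Darcy-Weisbach: ΔP = f(L/D)(ρV²/2) = 0.02161·(8.35/0.167)·(1810·0.3693²/2) = 0.02161·50·123.5 = 133.4 Pa.
Head loss h_f = ΔP/(ρg) = 133.4/(1810·9.81) = 0.00751 m.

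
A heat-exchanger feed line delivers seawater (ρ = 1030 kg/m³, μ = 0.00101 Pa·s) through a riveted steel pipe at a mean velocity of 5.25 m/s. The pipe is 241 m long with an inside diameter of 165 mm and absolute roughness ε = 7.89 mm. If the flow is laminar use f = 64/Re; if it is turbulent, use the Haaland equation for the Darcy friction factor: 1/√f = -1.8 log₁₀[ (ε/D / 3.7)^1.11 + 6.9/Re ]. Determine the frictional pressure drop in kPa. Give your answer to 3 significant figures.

ΔP ≈ 1460 kPa

Reynolds number Re = ρVD/μ = 1030 · 5.25 · 0.165 / 0.00101 = 8.834e+05.
Re > 4000 → turbulent. Relative roughness ε/D = 0.00789/0.165 = 0.0478. Haaland: 1/√f = -1.8 log₁₀[(0.0478/3.7)^1.11 + 6.9/8.834e+05] = -1.8 log₁₀[0.00801 + 7.81e-06] = 3.773, so f = 0.07026.
Darcy-Weisbach: ΔP = f(L/D)(ρV²/2) = 0.07026·(241/0.165)·(1030·5.25²/2) = 0.07026·1461·1.419e+04 = 1.457e+06 Pa.
ΔP = 1.457e+06 Pa = 1460 kPa.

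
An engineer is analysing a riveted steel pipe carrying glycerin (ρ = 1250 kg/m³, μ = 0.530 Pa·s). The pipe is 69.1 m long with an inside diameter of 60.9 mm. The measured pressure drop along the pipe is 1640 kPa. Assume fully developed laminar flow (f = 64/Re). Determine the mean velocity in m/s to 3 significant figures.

V ≈ 5.19 m/s

For laminar flow, f = 64/Re with Re = ρVD/μ, so Darcy-Weisbach reduces to ΔP = 32μLV/D². Solving for V: V = ΔP·D²/(32μL) = 1.64e+06·(0.0609)²/(32·0.53·69.1) = 5.19 m/s.
Check: Re = ρVD/μ = 1250·5.19·0.0609/0.53 = 745.5 < 2300, so the laminar assumption holds.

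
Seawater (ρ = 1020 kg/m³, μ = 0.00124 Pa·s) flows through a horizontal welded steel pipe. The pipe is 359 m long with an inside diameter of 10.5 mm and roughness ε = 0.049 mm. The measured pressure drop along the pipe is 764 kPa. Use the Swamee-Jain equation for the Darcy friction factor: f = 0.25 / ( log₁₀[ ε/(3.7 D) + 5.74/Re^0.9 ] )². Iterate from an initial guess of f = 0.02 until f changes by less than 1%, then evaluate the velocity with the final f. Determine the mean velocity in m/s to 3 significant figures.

Rearranging Darcy-Weisbach: V = √(2·ΔP·D/(f·L·ρ)). With ε/D = 4.9e-05/0.0105 = 0.00467, iterate starting from f = 0.02:
  f = 0.02 → V = √(2·7.64e+05·0.0105/(0.02·359·1020)) = 1.48 m/s; Re = ρVD/μ = 1.278e+04; f → 0.03651
  f = 0.03651 → V = 1.095 m/s; Re = 9462; f → 0.03825
  f = 0.03825 → V = 1.07 m/s; Re = 9244; f → 0.0384
Converged (Δf/f < 1%). With the final f = 0.0384: V = √(2·7.64e+05·0.0105/(0.0384·359·1020)) = 1.068 m/s.

V ≈ 1.07 m/s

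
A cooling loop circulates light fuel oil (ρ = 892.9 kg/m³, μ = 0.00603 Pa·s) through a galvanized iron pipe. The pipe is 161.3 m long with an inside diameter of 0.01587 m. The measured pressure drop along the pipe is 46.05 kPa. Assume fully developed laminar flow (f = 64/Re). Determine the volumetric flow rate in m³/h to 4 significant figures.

For laminar flow, f = 64/Re with Re = ρVD/μ, so Darcy-Weisbach reduces to ΔP = 32μLV/D². Solving for V: V = ΔP·D²/(32μL) = 4.605e+04·(0.01587)²/(32·0.00603·161.3) = 0.3726 m/s.
Check: Re = ρVD/μ = 892.9·0.3726·0.01587/0.00603 = 875.7 < 2300, so the laminar assumption holds.
Q = V·A = 0.3726·(π/4·0.01587²) = 7.371e-05 m³/s = 0.2654 m³/h.

Q ≈ 0.2654 m³/h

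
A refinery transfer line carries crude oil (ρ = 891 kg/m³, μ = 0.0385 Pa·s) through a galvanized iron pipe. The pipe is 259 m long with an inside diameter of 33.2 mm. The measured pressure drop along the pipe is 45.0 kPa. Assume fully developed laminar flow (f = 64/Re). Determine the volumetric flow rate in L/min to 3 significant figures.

Q ≈ 8.07 L/min

For laminar flow, f = 64/Re with Re = ρVD/μ, so Darcy-Weisbach reduces to ΔP = 32μLV/D². Solving for V: V = ΔP·D²/(32μL) = 4.5e+04·(0.0332)²/(32·0.0385·259) = 0.1554 m/s.
Check: Re = ρVD/μ = 891·0.1554·0.0332/0.0385 = 119.4 < 2300, so the laminar assumption holds.
Q = V·A = 0.1554·(π/4·0.0332²) = 0.0001346 m³/s = 8.07 L/min.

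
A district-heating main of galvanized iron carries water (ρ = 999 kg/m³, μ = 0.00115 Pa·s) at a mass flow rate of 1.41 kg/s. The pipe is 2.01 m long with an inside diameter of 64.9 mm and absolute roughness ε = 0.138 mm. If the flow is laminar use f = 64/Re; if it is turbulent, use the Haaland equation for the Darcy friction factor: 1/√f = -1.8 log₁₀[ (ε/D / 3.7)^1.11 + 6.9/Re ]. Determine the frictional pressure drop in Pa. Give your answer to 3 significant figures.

ΔP ≈ 81.4 Pa

A = πD²/4 = π(0.0649)²/4 = 0.003308 m²; mean velocity V = ṁ/(ρA) = 1.41/(999 · 0.003308) = 0.4267 m/s.
Reynolds number Re = ρVD/μ = 999 · 0.4267 · 0.0649 / 0.00115 = 2.405e+04.
Re > 4000 → turbulent. Relative roughness ε/D = 0.000138/0.0649 = 0.00213. Haaland: 1/√f = -1.8 log₁₀[(0.00213/3.7)^1.11 + 6.9/2.405e+04] = -1.8 log₁₀[0.000253 + 0.000287] = 5.882, so f = 0.0289.
Darcy-Weisbach: ΔP = f(L/D)(ρV²/2) = 0.0289·(2.01/0.0649)·(999·0.4267²/2) = 0.0289·30.97·90.93 = 81.39 Pa.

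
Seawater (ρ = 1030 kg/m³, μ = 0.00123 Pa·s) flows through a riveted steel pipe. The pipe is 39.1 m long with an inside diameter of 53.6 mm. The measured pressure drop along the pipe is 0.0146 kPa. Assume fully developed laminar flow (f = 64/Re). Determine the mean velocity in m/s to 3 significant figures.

For laminar flow, f = 64/Re with Re = ρVD/μ, so Darcy-Weisbach reduces to ΔP = 32μLV/D². Solving for V: V = ΔP·D²/(32μL) = 14.6·(0.0536)²/(32·0.00123·39.1) = 0.02726 m/s.
Check: Re = ρVD/μ = 1030·0.02726·0.0536/0.00123 = 1223 < 2300, so the laminar assumption holds.

V ≈ 0.0273 m/s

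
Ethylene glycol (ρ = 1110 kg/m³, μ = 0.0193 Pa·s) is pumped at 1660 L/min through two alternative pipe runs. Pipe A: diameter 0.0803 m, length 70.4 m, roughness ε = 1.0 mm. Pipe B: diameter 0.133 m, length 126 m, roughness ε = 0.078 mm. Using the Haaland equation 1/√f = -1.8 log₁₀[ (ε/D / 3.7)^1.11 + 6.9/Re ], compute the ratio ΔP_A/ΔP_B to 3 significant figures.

ΔP_A/ΔP_B ≈ 10.5

Pipe A: V = Q/A = 0.02767/0.005064 = 5.463 m/s; Re = 2.523e+04; ε/D = 0.0125; Haaland → f = 0.04286; ΔP_A = f(L/D)(ρV²/2) = 6.224e+05 Pa.
Pipe B: V = Q/A = 0.02767/0.01389 = 1.991 m/s; Re = 1.523e+04; ε/D = 0.000586; Haaland → f = 0.02852; ΔP_B = f(L/D)(ρV²/2) = 5.948e+04 Pa.
ΔP_A/ΔP_B = 6.224e+05/5.948e+04 = 10.5.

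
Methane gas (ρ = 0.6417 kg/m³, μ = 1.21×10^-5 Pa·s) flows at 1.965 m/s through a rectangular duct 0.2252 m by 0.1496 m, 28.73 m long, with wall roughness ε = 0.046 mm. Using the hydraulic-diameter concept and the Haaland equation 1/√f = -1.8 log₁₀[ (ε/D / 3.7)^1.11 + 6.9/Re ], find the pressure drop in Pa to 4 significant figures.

ΔP ≈ 5.267 Pa

Hydraulic diameter D_h = 4A/P = 4·(0.2252·0.1496)/(2·(0.2252+0.1496)) = 0.1348/0.7496 = 0.1798 m.
Re = ρVD_h/μ = 0.6417·1.965·0.1798/1.21e-05 = 1.873e+04.
ε/D_h = 4.6e-05/0.1798 = 0.000256; Haaland gives 1/√f = -1.8 log₁₀[2.41e-05+0.000368] = 6.131, so f = 0.0266.
ΔP = f(L/D_h)(ρV²/2) = 0.0266·28.73/0.1798·1.239 = 5.267 Pa.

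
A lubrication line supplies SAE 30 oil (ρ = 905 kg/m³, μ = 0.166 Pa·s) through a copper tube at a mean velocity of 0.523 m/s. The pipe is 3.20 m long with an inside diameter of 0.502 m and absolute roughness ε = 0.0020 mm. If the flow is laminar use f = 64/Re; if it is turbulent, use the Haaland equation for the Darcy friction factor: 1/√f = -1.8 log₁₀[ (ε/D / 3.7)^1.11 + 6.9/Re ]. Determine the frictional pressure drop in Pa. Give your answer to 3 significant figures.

ΔP ≈ 35.3 Pa

Reynolds number Re = ρVD/μ = 905 · 0.523 · 0.502 / 0.166 = 1431.
Re < 2300 → laminar flow, so f = 64/Re = 64/1431 = 0.04471 (the turbulent correlation is not needed).
Darcy-Weisbach: ΔP = f(L/D)(ρV²/2) = 0.04471·(3.2/0.502)·(905·0.523²/2) = 0.04471·6.375·123.8 = 35.28 Pa.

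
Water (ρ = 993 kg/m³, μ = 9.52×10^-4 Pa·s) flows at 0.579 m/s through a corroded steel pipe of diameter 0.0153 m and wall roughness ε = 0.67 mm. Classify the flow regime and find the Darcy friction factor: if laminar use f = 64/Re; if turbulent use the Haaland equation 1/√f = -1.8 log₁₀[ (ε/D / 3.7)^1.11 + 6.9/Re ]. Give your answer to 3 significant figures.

Re = ρVD/μ = 993·0.579·0.0153/0.000952 = 9240.
Re > 4000 → turbulent. ε/D = 0.00067/0.0153 = 0.0438; Haaland: 1/√f = -1.8 log₁₀[0.00726 + 0.000747] = 3.773, so f = 0.07024.

f ≈ 0.0702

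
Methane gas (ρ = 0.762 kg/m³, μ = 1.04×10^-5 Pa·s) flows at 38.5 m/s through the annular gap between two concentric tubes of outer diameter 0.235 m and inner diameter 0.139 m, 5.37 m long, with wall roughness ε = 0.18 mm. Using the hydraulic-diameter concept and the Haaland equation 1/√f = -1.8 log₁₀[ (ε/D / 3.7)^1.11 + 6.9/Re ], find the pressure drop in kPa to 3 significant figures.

ΔP ≈ 0.748 kPa

Hydraulic diameter D_h = 4A/P = D_o - D_i = 0.235 - 0.139 = 0.096 m.
Re = ρVD_h/μ = 0.762·38.5·0.096/1.04e-05 = 2.708e+05.
ε/D_h = 0.00018/0.096 = 0.00188; Haaland gives 1/√f = -1.8 log₁₀[0.00022+2.55e-05] = 6.498, so f = 0.02368.
ΔP = f(L/D_h)(ρV²/2) = 0.02368·5.37/0.096·564.7 = 748.1 Pa.
ΔP = 0.748 kPa.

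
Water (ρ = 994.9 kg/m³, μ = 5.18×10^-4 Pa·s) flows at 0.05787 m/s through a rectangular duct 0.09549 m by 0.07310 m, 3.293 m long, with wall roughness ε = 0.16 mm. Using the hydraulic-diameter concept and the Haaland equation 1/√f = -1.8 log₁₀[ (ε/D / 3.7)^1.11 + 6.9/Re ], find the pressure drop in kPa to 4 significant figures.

ΔP ≈ 0.002257 kPa

Hydraulic diameter D_h = 4A/P = 4·(0.09549·0.0731)/(2·(0.09549+0.0731)) = 0.02792/0.3372 = 0.08281 m.
Re = ρVD_h/μ = 994.9·0.05787·0.08281/0.000518 = 9204.
ε/D_h = 0.00016/0.08281 = 0.00193; Haaland gives 1/√f = -1.8 log₁₀[0.000227+0.00075] = 5.418, so f = 0.03406.
ΔP = f(L/D_h)(ρV²/2) = 0.03406·3.293/0.08281·1.666 = 2.257 Pa.
ΔP = 0.002257 kPa.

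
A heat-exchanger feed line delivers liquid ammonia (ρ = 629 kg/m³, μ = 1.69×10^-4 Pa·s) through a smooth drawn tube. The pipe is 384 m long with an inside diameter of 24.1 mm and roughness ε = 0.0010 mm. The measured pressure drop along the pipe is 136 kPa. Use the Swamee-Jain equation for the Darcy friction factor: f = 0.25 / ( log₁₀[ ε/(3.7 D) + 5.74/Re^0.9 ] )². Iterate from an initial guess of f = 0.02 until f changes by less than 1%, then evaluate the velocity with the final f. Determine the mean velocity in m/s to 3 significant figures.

V ≈ 1.24 m/s

Rearranging Darcy-Weisbach: V = √(2·ΔP·D/(f·L·ρ)). With ε/D = 1e-06/0.0241 = 4.15e-05, iterate starting from f = 0.02:
  f = 0.02 → V = √(2·1.36e+05·0.0241/(0.02·384·629)) = 1.165 m/s; Re = ρVD/μ = 1.045e+05; f → 0.01796
  f = 0.01796 → V = 1.229 m/s; Re = 1.103e+05; f → 0.01777
  f = 0.01777 → V = 1.236 m/s; Re = 1.109e+05; f → 0.01775
Converged (Δf/f < 1%). With the final f = 0.01775: V = √(2·1.36e+05·0.0241/(0.01775·384·629)) = 1.237 m/s.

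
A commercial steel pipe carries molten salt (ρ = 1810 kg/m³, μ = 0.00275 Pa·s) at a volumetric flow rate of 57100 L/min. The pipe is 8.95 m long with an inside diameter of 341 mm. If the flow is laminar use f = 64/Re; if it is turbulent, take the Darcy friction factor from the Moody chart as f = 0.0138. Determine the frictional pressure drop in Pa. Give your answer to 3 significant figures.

ΔP ≈ 35600 Pa

Q = 57100 L/min = 57100/60000 = 0.9517 m³/s.
Cross-sectional area A = πD²/4 = π(0.341)²/4 = 0.09133 m²; mean velocity V = Q/A = 0.9517/0.09133 = 10.42 m/s.
Reynolds number Re = ρVD/μ = 1810 · 10.42 · 0.341 / 0.00275 = 2.339e+06.
Re > 4000 → turbulent; use the Moody-chart value f = 0.0138.
Darcy-Weisbach: ΔP = f(L/D)(ρV²/2) = 0.0138·(8.95/0.341)·(1810·10.42²/2) = 0.0138·26.25·9.827e+04 = 3.559e+04 Pa.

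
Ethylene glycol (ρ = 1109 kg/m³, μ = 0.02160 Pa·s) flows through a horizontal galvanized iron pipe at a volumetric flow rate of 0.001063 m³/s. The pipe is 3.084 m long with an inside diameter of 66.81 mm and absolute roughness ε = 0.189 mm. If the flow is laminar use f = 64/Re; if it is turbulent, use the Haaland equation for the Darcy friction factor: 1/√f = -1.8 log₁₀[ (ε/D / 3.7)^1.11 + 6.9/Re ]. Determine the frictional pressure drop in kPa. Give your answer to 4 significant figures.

Cross-sectional area A = πD²/4 = π(0.06681)²/4 = 0.003506 m²; mean velocity V = Q/A = 0.001063/0.003506 = 0.3032 m/s.
Reynolds number Re = ρVD/μ = 1109 · 0.3032 · 0.06681 / 0.0216 = 1040.
Re < 2300 → laminar flow, so f = 64/Re = 64/1040 = 0.06153 (the turbulent correlation is not needed).
Darcy-Weisbach: ΔP = f(L/D)(ρV²/2) = 0.06153·(3.084/0.06681)·(1109·0.3032²/2) = 0.06153·46.16·50.98 = 144.8 Pa.
ΔP = 144.8 Pa = 0.1448 kPa.

ΔP ≈ 0.1448 kPa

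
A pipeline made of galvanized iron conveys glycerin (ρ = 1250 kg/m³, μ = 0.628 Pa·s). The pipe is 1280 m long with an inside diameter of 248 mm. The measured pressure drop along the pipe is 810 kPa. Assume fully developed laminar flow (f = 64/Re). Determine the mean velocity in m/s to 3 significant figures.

V ≈ 1.94 m/s

For laminar flow, f = 64/Re with Re = ρVD/μ, so Darcy-Weisbach reduces to ΔP = 32μLV/D². Solving for V: V = ΔP·D²/(32μL) = 8.1e+05·(0.248)²/(32·0.628·1280) = 1.937 m/s.
Check: Re = ρVD/μ = 1250·1.937·0.248/0.628 = 956 < 2300, so the laminar assumption holds.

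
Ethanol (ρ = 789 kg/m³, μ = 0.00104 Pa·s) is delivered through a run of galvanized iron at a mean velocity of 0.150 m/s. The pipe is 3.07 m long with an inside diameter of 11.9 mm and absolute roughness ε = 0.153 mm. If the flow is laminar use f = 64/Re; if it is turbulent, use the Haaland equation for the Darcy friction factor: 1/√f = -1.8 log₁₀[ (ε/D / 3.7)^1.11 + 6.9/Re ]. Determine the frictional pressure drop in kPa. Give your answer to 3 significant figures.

Reynolds number Re = ρVD/μ = 789 · 0.15 · 0.0119 / 0.00104 = 1354.
Re < 2300 → laminar flow, so f = 64/Re = 64/1354 = 0.04726 (the turbulent correlation is not needed).
Darcy-Weisbach: ΔP = f(L/D)(ρV²/2) = 0.04726·(3.07/0.0119)·(789·0.15²/2) = 0.04726·258·8.876 = 108.2 Pa.
ΔP = 108.2 Pa = 0.108 kPa.

ΔP ≈ 0.108 kPa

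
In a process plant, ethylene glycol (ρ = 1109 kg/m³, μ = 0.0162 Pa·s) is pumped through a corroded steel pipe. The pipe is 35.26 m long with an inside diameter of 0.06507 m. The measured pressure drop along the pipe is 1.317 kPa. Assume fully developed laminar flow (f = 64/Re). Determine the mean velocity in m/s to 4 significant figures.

V ≈ 0.3051 m/s

For laminar flow, f = 64/Re with Re = ρVD/μ, so Darcy-Weisbach reduces to ΔP = 32μLV/D². Solving for V: V = ΔP·D²/(32μL) = 1317·(0.06507)²/(32·0.0162·35.26) = 0.3051 m/s.
Check: Re = ρVD/μ = 1109·0.3051·0.06507/0.0162 = 1359 < 2300, so the laminar assumption holds.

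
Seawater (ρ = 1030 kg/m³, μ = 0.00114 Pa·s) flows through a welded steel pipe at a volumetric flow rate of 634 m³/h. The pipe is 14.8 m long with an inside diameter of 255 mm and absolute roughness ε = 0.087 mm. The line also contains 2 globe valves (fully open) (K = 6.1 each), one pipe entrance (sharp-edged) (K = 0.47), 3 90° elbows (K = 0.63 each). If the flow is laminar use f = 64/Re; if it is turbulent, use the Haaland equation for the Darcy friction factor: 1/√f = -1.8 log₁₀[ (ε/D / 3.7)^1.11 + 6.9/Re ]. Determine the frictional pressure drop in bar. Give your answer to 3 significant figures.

ΔP ≈ 0.949 bar

Q = 634 m³/h = 634/3600 = 0.1761 m³/s.
Cross-sectional area A = πD²/4 = π(0.255)²/4 = 0.05107 m²; mean velocity V = Q/A = 0.1761/0.05107 = 3.448 m/s.
Reynolds number Re = ρVD/μ = 1030 · 3.448 · 0.255 / 0.00114 = 7.945e+05.
Re > 4000 → turbulent. Relative roughness ε/D = 8.7e-05/0.255 = 0.000341. Haaland: 1/√f = -1.8 log₁₀[(0.000341/3.7)^1.11 + 6.9/7.945e+05] = -1.8 log₁₀[3.32e-05 + 8.68e-06] = 7.881, so f = 0.0161.
Total minor-loss coefficient ΣK = 2·6.1 + 1·0.47 + 3·0.63 = 14.6.
ΔP = [f·L/D + ΣK]·(ρV²/2) = [0.0161·14.8/0.255 + 14.6]·(1030·3.448²/2) = [0.9345 + 14.6]·6124 = 9.489e+04 Pa.
ΔP = 9.489e+04 Pa = 0.949 bar.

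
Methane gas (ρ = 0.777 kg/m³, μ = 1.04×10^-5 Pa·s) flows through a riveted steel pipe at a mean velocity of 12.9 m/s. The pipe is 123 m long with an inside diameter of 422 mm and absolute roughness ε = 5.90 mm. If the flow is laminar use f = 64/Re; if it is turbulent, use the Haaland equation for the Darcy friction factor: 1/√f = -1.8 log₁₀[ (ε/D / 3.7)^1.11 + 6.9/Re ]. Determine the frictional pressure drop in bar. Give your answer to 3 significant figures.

ΔP ≈ 0.00806 bar

Reynolds number Re = ρVD/μ = 0.777 · 12.9 · 0.422 / 1.04e-05 = 4.067e+05.
Re > 4000 → turbulent. Relative roughness ε/D = 0.0059/0.422 = 0.014. Haaland: 1/√f = -1.8 log₁₀[(0.014/3.7)^1.11 + 6.9/4.067e+05] = -1.8 log₁₀[0.00205 + 1.7e-05] = 4.834, so f = 0.04279.
Darcy-Weisbach: ΔP = f(L/D)(ρV²/2) = 0.04279·(123/0.422)·(0.777·12.9²/2) = 0.04279·291.5·64.65 = 806.4 Pa.
ΔP = 806.4 Pa = 0.00806 bar.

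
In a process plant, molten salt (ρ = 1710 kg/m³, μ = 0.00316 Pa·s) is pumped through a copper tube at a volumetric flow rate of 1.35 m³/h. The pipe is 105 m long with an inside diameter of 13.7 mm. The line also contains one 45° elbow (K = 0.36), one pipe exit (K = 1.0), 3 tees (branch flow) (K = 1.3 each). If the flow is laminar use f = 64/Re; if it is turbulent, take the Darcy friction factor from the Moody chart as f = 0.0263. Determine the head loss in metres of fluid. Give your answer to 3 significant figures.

Q = 1.35 m³/h = 1.35/3600 = 0.000375 m³/s.
Cross-sectional area A = πD²/4 = π(0.0137)²/4 = 0.0001474 m²; mean velocity V = Q/A = 0.000375/0.0001474 = 2.544 m/s.
Reynolds number Re = ρVD/μ = 1710 · 2.544 · 0.0137 / 0.00316 = 1.886e+04.
Re > 4000 → turbulent; use the Moody-chart value f = 0.0263.
Total minor-loss coefficient ΣK = 1·0.36 + 1·1 + 3·1.3 = 5.26.
ΔP = [f·L/D + ΣK]·(ρV²/2) = [0.0263·105/0.0137 + 5.26]·(1710·2.544²/2) = [201.6 + 5.26]·5533 = 1.144e+06 Pa.
Head loss h_f = ΔP/(ρg) = 1.144e+06/(1710·9.81) = 68.2 m.

h_f ≈ 68.2 m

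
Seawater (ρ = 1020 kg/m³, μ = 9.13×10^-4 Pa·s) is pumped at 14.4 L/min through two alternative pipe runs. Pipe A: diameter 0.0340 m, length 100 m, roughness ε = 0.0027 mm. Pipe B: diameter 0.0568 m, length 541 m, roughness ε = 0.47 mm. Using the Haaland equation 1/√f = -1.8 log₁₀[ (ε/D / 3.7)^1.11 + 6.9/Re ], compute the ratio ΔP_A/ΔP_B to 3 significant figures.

Pipe A: V = Q/A = 0.00024/0.0009079 = 0.2643 m/s; Re = 1.004e+04; ε/D = 7.94e-05; Haaland → f = 0.03093; ΔP_A = f(L/D)(ρV²/2) = 3242 Pa.
Pipe B: V = Q/A = 0.00024/0.002534 = 0.09472 m/s; Re = 6010; ε/D = 0.00827; Haaland → f = 0.04428; ΔP_B = f(L/D)(ρV²/2) = 1930 Pa.
ΔP_A/ΔP_B = 3242/1930 = 1.68.

ΔP_A/ΔP_B ≈ 1.68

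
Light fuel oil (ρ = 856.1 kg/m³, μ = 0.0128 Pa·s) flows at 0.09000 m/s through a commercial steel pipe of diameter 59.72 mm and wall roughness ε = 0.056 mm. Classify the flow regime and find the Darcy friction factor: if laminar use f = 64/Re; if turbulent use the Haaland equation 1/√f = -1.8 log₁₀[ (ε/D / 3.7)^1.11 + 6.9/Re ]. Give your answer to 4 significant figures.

f ≈ 0.1780

Re = ρVD/μ = 856.1·0.09·0.05972/0.0128 = 359.5.
Re < 2300 → laminar, so f = 64/Re = 0.178 (roughness is irrelevant in laminar flow).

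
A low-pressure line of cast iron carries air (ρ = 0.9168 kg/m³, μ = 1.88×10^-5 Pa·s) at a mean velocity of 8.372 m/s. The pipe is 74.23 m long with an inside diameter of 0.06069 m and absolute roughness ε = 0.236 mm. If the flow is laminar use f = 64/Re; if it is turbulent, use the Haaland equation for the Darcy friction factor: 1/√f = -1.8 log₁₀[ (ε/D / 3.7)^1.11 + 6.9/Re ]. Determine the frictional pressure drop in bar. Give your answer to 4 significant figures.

ΔP ≈ 0.01252 bar

Reynolds number Re = ρVD/μ = 0.9168 · 8.372 · 0.06069 / 1.88e-05 = 2.478e+04.
Re > 4000 → turbulent. Relative roughness ε/D = 0.000236/0.06069 = 0.00389. Haaland: 1/√f = -1.8 log₁₀[(0.00389/3.7)^1.11 + 6.9/2.478e+04] = -1.8 log₁₀[0.000494 + 0.000278] = 5.602, so f = 0.03187.
Darcy-Weisbach: ΔP = f(L/D)(ρV²/2) = 0.03187·(74.23/0.06069)·(0.9168·8.372²/2) = 0.03187·1223·32.13 = 1252 Pa.
ΔP = 1252 Pa = 0.01252 bar.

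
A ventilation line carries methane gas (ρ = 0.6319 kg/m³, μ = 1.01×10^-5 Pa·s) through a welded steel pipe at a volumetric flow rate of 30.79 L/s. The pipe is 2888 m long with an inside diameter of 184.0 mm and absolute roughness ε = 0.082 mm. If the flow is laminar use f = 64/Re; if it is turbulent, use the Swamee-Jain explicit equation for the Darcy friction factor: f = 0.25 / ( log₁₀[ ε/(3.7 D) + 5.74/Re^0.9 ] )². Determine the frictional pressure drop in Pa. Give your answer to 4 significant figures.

ΔP ≈ 196.5 Pa

Q = 30.79 L/s = 30.79/1000 = 0.03079 m³/s.
Cross-sectional area A = πD²/4 = π(0.184)²/4 = 0.02659 m²; mean velocity V = Q/A = 0.03079/0.02659 = 1.158 m/s.
Reynolds number Re = ρVD/μ = 0.6319 · 1.158 · 0.184 / 1.01e-05 = 1.333e+04.
Re > 4000 → turbulent. Relative roughness ε/D = 8.2e-05/0.184 = 0.000446. Swamee-Jain: f = 0.25/(log₁₀[0.000446/3.7 + 5.74/1.333e+04^0.9])² = 0.25/(log₁₀[0.00012 + 0.00111])² = 0.25/(-2.909)² = 0.02955.
Darcy-Weisbach: ΔP = f(L/D)(ρV²/2) = 0.02955·(2888/0.184)·(0.6319·1.158²/2) = 0.02955·1.57e+04·0.4236 = 196.5 Pa.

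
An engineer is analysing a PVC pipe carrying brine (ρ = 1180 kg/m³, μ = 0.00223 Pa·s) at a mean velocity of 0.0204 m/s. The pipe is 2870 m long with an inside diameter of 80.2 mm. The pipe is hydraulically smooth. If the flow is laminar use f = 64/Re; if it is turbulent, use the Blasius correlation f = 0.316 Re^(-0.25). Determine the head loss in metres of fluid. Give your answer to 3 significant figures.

Reynolds number Re = ρVD/μ = 1180 · 0.0204 · 0.0802 / 0.00223 = 865.7.
Re < 2300 → laminar flow, so f = 64/Re = 64/865.7 = 0.07393 (the turbulent correlation is not needed).
Darcy-Weisbach: ΔP = f(L/D)(ρV²/2) = 0.07393·(2870/0.0802)·(1180·0.0204²/2) = 0.07393·3.579e+04·0.2455 = 649.6 Pa.
Head loss h_f = ΔP/(ρg) = 649.6/(1180·9.81) = 0.0561 m.

h_f ≈ 0.0561 m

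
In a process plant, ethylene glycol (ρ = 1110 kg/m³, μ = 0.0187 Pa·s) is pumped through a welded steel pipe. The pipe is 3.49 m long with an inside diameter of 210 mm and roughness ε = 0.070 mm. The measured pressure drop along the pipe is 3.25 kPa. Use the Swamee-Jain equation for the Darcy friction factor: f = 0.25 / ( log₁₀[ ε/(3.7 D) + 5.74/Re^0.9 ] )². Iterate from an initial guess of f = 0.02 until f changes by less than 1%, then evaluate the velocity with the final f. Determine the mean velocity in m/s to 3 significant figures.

V ≈ 4.00 m/s

Rearranging Darcy-Weisbach: V = √(2·ΔP·D/(f·L·ρ)). With ε/D = 7e-05/0.21 = 0.000333, iterate starting from f = 0.02:
  f = 0.02 → V = √(2·3250·0.21/(0.02·3.49·1110)) = 4.197 m/s; Re = ρVD/μ = 5.232e+04; f → 0.02186
  f = 0.02186 → V = 4.015 m/s; Re = 5.004e+04; f → 0.02204
Converged (Δf/f < 1%). With the final f = 0.02204: V = √(2·3250·0.21/(0.02204·3.49·1110)) = 3.998 m/s.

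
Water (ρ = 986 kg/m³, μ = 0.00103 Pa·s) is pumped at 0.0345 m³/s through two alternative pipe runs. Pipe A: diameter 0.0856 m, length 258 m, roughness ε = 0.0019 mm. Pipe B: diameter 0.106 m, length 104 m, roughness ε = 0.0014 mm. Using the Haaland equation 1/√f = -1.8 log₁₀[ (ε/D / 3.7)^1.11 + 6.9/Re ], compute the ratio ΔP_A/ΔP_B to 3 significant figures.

Pipe A: V = Q/A = 0.0345/0.005755 = 5.995 m/s; Re = 4.912e+05; ε/D = 2.22e-05; Haaland → f = 0.01336; ΔP_A = f(L/D)(ρV²/2) = 7.137e+05 Pa.
Pipe B: V = Q/A = 0.0345/0.008825 = 3.909 m/s; Re = 3.967e+05; ε/D = 1.32e-05; Haaland → f = 0.01375; ΔP_B = f(L/D)(ρV²/2) = 1.017e+05 Pa.
ΔP_A/ΔP_B = 7.137e+05/1.017e+05 = 7.02.

ΔP_A/ΔP_B ≈ 7.02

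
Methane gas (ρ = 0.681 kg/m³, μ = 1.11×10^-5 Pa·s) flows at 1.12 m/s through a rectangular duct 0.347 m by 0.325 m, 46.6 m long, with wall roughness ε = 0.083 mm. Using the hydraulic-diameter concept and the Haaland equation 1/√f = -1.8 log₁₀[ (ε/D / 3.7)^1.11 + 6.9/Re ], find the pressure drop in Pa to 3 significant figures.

Hydraulic diameter D_h = 4A/P = 4·(0.347·0.325)/(2·(0.347+0.325)) = 0.4511/1.344 = 0.3356 m.
Re = ρVD_h/μ = 0.681·1.12·0.3356/1.11e-05 = 2.306e+04.
ε/D_h = 8.3e-05/0.3356 = 0.000247; Haaland gives 1/√f = -1.8 log₁₀[2.32e-05+0.000299] = 6.285, so f = 0.02532.
ΔP = f(L/D_h)(ρV²/2) = 0.02532·46.6/0.3356·0.4271 = 1.501 Pa.

ΔP ≈ 1.50 Pa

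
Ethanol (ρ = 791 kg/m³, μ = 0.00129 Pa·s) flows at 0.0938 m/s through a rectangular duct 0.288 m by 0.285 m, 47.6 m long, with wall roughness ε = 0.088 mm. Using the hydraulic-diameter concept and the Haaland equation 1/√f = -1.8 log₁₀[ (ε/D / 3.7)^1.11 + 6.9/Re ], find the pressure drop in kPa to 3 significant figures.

Hydraulic diameter D_h = 4A/P = 4·(0.288·0.285)/(2·(0.288+0.285)) = 0.3283/1.146 = 0.2865 m.
Re = ρVD_h/μ = 791·0.0938·0.2865/0.00129 = 1.648e+04.
ε/D_h = 8.8e-05/0.2865 = 0.000307; Haaland gives 1/√f = -1.8 log₁₀[2.95e-05+0.000419] = 6.027, so f = 0.02753.
ΔP = f(L/D_h)(ρV²/2) = 0.02753·47.6/0.2865·3.48 = 15.92 Pa.
ΔP = 0.0159 kPa.

ΔP ≈ 0.0159 kPa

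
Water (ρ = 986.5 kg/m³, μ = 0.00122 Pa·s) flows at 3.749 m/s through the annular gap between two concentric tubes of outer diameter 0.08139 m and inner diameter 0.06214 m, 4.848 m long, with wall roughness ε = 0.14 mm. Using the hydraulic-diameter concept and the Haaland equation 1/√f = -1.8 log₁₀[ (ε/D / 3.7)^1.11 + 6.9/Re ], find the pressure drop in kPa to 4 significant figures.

ΔP ≈ 61.70 kPa

Hydraulic diameter D_h = 4A/P = D_o - D_i = 0.08139 - 0.06214 = 0.01925 m.
Re = ρVD_h/μ = 986.5·3.749·0.01925/0.00122 = 5.836e+04.
ε/D_h = 0.00014/0.01925 = 0.00727; Haaland gives 1/√f = -1.8 log₁₀[0.00099+0.000118] = 5.319, so f = 0.03534.
ΔP = f(L/D_h)(ρV²/2) = 0.03534·4.848/0.01925·6933 = 6.17e+04 Pa.
ΔP = 61.70 kPa.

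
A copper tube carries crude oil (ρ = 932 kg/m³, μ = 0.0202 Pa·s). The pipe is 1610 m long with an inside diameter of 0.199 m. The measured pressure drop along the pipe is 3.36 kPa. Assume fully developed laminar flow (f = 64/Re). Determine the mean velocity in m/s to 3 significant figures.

V ≈ 0.128 m/s

For laminar flow, f = 64/Re with Re = ρVD/μ, so Darcy-Weisbach reduces to ΔP = 32μLV/D². Solving for V: V = ΔP·D²/(32μL) = 3360·(0.199)²/(32·0.0202·1610) = 0.1279 m/s.
Check: Re = ρVD/μ = 932·0.1279·0.199/0.0202 = 1174 < 2300, so the laminar assumption holds.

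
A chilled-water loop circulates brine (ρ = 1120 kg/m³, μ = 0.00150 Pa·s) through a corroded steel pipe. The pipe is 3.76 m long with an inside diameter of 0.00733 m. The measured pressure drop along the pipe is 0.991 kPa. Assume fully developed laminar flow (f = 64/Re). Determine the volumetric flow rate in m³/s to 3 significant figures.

Q ≈ 1.24×10^-5 m³/s

For laminar flow, f = 64/Re with Re = ρVD/μ, so Darcy-Weisbach reduces to ΔP = 32μLV/D². Solving for V: V = ΔP·D²/(32μL) = 991·(0.00733)²/(32·0.0015·3.76) = 0.295 m/s.
Check: Re = ρVD/μ = 1120·0.295·0.00733/0.0015 = 1615 < 2300, so the laminar assumption holds.
Q = V·A = 0.295·(π/4·0.00733²) = 1.245e-05 m³/s = 1.24×10^-5 m³/s.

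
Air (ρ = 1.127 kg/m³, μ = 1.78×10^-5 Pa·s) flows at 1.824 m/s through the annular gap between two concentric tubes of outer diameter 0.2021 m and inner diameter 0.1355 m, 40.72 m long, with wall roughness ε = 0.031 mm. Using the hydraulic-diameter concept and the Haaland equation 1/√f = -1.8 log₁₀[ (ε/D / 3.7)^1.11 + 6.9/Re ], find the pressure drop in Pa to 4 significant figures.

ΔP ≈ 38.66 Pa

Hydraulic diameter D_h = 4A/P = D_o - D_i = 0.2021 - 0.1355 = 0.0666 m.
Re = ρVD_h/μ = 1.127·1.824·0.0666/1.78e-05 = 7691.
ε/D_h = 3.1e-05/0.0666 = 0.000465; Haaland gives 1/√f = -1.8 log₁₀[4.68e-05+0.000897] = 5.445, so f = 0.03373.
ΔP = f(L/D_h)(ρV²/2) = 0.03373·40.72/0.0666·1.875 = 38.66 Pa.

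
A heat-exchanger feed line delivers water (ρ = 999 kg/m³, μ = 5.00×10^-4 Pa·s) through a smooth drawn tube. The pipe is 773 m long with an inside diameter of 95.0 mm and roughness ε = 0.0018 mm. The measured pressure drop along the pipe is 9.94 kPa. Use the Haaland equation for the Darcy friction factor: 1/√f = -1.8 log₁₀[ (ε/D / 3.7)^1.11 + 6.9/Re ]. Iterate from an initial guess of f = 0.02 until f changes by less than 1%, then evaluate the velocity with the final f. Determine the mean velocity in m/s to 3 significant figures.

V ≈ 0.355 m/s

Rearranging Darcy-Weisbach: V = √(2·ΔP·D/(f·L·ρ)). With ε/D = 1.8e-06/0.095 = 1.89e-05, iterate starting from f = 0.02:
  f = 0.02 → V = √(2·9940·0.095/(0.02·773·999)) = 0.3497 m/s; Re = ρVD/μ = 6.637e+04; f → 0.01951
  f = 0.01951 → V = 0.3541 m/s; Re = 6.721e+04; f → 0.01946
Converged (Δf/f < 1%). With the final f = 0.01946: V = √(2·9940·0.095/(0.01946·773·999)) = 0.3545 m/s.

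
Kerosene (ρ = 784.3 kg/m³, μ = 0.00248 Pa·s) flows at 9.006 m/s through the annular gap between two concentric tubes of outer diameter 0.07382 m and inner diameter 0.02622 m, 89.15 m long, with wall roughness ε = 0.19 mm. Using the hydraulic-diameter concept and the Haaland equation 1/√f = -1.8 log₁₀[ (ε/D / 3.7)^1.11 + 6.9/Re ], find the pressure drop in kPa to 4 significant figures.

ΔP ≈ 1739 kPa

Hydraulic diameter D_h = 4A/P = D_o - D_i = 0.07382 - 0.02622 = 0.0476 m.
Re = ρVD_h/μ = 784.3·9.006·0.0476/0.00248 = 1.356e+05.
ε/D_h = 0.00019/0.0476 = 0.00399; Haaland gives 1/√f = -1.8 log₁₀[0.000509+5.09e-05] = 5.854, so f = 0.02918.
ΔP = f(L/D_h)(ρV²/2) = 0.02918·89.15/0.0476·3.181e+04 = 1.739e+06 Pa.
ΔP = 1739 kPa.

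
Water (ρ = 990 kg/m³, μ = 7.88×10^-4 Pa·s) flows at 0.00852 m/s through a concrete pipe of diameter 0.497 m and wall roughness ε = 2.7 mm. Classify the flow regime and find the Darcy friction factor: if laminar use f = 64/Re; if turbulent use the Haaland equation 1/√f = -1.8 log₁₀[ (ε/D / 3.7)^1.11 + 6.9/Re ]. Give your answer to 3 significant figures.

Re = ρVD/μ = 990·0.00852·0.497/0.000788 = 5320.
Re > 4000 → turbulent. ε/D = 0.0027/0.497 = 0.00543; Haaland: 1/√f = -1.8 log₁₀[0.000716 + 0.0013] = 4.853, so f = 0.04246.

f ≈ 0.0425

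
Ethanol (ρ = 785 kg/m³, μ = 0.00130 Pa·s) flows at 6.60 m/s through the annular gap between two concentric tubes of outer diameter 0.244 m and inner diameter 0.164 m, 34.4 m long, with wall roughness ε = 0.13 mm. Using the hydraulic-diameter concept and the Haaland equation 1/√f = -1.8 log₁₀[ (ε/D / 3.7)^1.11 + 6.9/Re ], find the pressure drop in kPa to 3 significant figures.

ΔP ≈ 168 kPa

Hydraulic diameter D_h = 4A/P = D_o - D_i = 0.244 - 0.164 = 0.08 m.
Re = ρVD_h/μ = 785·6.6·0.08/0.0013 = 3.188e+05.
ε/D_h = 0.00013/0.08 = 0.00163; Haaland gives 1/√f = -1.8 log₁₀[0.000188+2.16e-05] = 6.623, so f = 0.0228.
ΔP = f(L/D_h)(ρV²/2) = 0.0228·34.4/0.08·1.71e+04 = 1.676e+05 Pa.
ΔP = 168 kPa.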